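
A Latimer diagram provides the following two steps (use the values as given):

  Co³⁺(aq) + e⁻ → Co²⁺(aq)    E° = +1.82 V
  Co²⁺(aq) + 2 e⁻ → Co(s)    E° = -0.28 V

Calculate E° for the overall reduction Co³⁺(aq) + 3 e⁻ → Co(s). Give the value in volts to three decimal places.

+0.420 V

Standard free energies of sequential steps add: ΔG°₃ = ΔG°₁ + ΔG°₂, so n₃E°₃ = n₁E°₁ + n₂E°₂.
E°₃ = (1×+1.82 + 2×-0.28) / 3 = (+1.260) / 3 = +0.420 V.
E° values themselves are not directly additive — weighting by electron count is essential.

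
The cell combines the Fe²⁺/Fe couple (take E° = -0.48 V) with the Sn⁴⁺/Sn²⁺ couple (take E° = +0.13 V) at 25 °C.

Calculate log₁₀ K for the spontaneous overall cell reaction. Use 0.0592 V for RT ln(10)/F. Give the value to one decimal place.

20.6

Cathode: Sn⁴⁺/Sn²⁺; anode: Fe²⁺/Fe. E°cell = +0.61 V, n = 2.
log K = nE°cell / 0.0592 = (2)(+0.61) / 0.0592 = 20.6.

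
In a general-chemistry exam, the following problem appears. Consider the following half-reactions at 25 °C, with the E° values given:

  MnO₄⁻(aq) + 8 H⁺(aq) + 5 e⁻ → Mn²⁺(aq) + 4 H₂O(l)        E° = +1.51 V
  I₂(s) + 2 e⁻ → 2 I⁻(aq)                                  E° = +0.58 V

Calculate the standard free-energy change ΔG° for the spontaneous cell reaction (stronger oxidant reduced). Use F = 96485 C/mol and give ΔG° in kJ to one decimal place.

MnO₄⁻/Mn²⁺ (E° = +1.51 V) is the cathode; I₂/I⁻ (E° = +0.58 V) is the anode, so E°cell = +0.93 V.
Balancing electrons gives n = 10 (lcm of 5 and 2).
ΔG° = −nFE° = −(10)(96485)(+0.93) = -897,310 J = -897.3 kJ.

-897.3 kJ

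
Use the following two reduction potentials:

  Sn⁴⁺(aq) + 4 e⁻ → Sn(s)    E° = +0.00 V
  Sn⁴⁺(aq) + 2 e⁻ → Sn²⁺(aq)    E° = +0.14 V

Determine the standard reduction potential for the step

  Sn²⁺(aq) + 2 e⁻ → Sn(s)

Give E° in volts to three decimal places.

Sequential free energies add, so n₃E°₃ = n₁E°₁ + n₂E°₂.
With n₃ = 4, and the known step contributing 2×(+0.14) V, the unknown satisfies 2·E° = 4×(+0.00) − 2×(+0.14) = -0.280.
E° = -0.280 / 2 = -0.140 V.

-0.140 V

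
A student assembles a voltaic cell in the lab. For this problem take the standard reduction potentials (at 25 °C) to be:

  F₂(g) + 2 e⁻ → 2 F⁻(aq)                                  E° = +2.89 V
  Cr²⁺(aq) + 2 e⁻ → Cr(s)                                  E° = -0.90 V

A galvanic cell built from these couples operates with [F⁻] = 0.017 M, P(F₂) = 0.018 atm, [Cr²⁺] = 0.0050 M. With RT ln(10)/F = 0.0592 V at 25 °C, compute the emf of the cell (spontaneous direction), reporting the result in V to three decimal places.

F₂/F⁻ is the cathode (higher E°), Cr²⁺/Cr the anode: E°cell = +2.89 − (-0.90) = +3.79 V, n = 2.
Overall: F₂(g) + Cr(s) → 2 F⁻(aq) + Cr²⁺(aq)
Q = [F⁻]^2·[Cr²⁺] / (P(F₂)); log Q = -4.095.
E = E° − (0.0592/n) log Q = +3.79 − (0.0592/2)(-4.095) = +3.911 V.

+3.911 V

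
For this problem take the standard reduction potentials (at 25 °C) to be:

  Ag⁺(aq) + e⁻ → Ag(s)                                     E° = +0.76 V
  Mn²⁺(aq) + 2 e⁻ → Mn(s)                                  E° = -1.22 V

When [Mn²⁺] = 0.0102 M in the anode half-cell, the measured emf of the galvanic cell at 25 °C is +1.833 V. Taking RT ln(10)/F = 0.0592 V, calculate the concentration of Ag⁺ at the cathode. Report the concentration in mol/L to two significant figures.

0.00033 M

Ag⁺/Ag is the cathode, Mn²⁺/Mn the anode: E°cell = +1.98 V, n = 2.
Overall reaction: 2 Ag⁺(aq) + Mn(s) → 2 Ag(s) + Mn²⁺(aq); Q = [Mn²⁺]^1/[Ag⁺]^2.
From E = E° − (0.0592/n) log Q: log Q = (E° − E)·n/0.0592 = (+1.98 − (+1.833))·2/0.0592 = 4.9662.
So 2·log[Ag⁺] = 1·log(0.0102) − log Q = -1.9914 − (4.9662) = -6.9576; log[Ag⁺] = -6.9576 / 2 = -3.4788; [Ag⁺] = 10^(-3.4788) ≈ 0.00033 M.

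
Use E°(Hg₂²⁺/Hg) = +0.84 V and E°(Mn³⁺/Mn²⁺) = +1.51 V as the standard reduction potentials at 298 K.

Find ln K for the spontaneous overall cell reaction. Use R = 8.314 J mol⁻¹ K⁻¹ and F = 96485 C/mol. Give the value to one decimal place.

52.2

Cathode: Mn³⁺/Mn²⁺; anode: Hg₂²⁺/Hg. E°cell = (+1.51) − (+0.84) = +0.67 V, with n = 2.
ΔG° = −nFE° = −RT ln K, so ln K = nFE°/(RT) = (2)(96485)(+0.67) / ((8.314)(298)) = 52.184.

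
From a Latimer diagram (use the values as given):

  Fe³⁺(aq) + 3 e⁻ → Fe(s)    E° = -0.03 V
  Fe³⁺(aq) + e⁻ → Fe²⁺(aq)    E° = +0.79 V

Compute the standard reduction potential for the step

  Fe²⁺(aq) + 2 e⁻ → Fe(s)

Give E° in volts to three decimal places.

Sequential free energies add, so n₃E°₃ = n₁E°₁ + n₂E°₂.
With n₃ = 3, and the known step contributing 1×(+0.79) V, the unknown satisfies 2·E° = 3×(-0.03) − 1×(+0.79) = -0.880.
E° = -0.880 / 2 = -0.440 V.

-0.440 V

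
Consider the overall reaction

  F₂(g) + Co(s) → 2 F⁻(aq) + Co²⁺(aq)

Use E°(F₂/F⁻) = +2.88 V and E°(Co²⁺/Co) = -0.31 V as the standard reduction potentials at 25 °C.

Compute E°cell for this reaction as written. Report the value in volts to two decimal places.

The F₂/F⁻ couple has the higher reduction potential, so it is the cathode; Co²⁺/Co is oxidised at the anode.
E°cell = E°(cathode) − E°(anode) = (+2.88) − (-0.31) = +3.19 V.
Since E°cell > 0, the reaction is spontaneous under standard conditions.

+3.19 V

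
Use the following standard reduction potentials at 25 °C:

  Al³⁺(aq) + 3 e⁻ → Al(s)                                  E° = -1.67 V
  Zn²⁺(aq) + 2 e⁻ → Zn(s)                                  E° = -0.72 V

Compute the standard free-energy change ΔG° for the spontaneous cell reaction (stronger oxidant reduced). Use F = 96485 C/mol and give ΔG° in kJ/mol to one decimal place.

Zn²⁺/Zn (E° = -0.72 V) is the cathode; Al³⁺/Al (E° = -1.67 V) is the anode, so E°cell = +0.95 V.
Balancing electrons gives n = 6 (lcm of 2 and 3).
ΔG° = −nFE° = −(6)(96485)(+0.95) = -549,964 J = -550.0 kJ/mol.

-550.0 kJ/mol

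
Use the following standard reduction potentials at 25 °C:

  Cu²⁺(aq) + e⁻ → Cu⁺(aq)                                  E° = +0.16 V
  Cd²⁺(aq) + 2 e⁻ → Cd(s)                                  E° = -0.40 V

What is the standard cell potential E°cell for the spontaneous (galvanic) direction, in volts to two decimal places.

The Cu²⁺/Cu⁺ couple has the higher reduction potential, so it is the cathode; Cd²⁺/Cd is oxidised at the anode.
E°cell = E°(cathode) − E°(anode) = (+0.16) − (-0.40) = +0.56 V.
Since E°cell > 0, the reaction is spontaneous under standard conditions.

+0.56 V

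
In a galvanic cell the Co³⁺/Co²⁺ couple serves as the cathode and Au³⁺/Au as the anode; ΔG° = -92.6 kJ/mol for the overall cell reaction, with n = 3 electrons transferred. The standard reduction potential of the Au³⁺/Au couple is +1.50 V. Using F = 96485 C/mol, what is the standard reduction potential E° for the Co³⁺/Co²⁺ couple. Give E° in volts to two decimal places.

+1.82 V

E°cell = −ΔG°/(nF) = −(-92.6×10³)/((3)(96485)) = +0.320 V.
Since Co³⁺/Co²⁺ is the cathode and Au³⁺/Au the anode, E°cell = E°(Co³⁺/Co²⁺) − E°(Au³⁺/Au).
So E°(Co³⁺/Co²⁺) = E°cell + E°(Au³⁺/Au) = +0.320 + (+1.50) = +1.82 V.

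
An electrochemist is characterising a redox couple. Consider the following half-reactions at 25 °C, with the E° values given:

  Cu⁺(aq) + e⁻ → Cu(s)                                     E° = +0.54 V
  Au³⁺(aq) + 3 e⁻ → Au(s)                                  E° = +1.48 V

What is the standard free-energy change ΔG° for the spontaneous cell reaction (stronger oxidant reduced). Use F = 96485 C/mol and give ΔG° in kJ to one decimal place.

Au³⁺/Au (E° = +1.48 V) is the cathode; Cu⁺/Cu (E° = +0.54 V) is the anode, so E°cell = +0.94 V.
Balancing electrons gives n = 3 (lcm of 3 and 1).
ΔG° = −nFE° = −(3)(96485)(+0.94) = -272,088 J = -272.1 kJ.

-272.1 kJ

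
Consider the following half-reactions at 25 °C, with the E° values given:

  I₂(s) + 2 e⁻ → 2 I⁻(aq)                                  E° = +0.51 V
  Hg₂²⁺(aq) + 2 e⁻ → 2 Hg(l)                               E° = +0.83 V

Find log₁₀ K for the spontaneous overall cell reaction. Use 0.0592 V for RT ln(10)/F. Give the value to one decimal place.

Cathode: Hg₂²⁺/Hg; anode: I₂/I⁻. E°cell = +0.32 V, n = 2.
log K = nE°cell / 0.0592 = (2)(+0.32) / 0.0592 = 10.8.

10.8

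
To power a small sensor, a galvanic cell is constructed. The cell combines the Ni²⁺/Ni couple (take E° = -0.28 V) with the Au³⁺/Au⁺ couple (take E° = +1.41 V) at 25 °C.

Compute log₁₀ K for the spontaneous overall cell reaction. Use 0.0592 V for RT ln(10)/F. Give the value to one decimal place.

Cathode: Au³⁺/Au⁺; anode: Ni²⁺/Ni. E°cell = +1.69 V, n = 2.
log K = nE°cell / 0.0592 = (2)(+1.69) / 0.0592 = 57.1.

57.1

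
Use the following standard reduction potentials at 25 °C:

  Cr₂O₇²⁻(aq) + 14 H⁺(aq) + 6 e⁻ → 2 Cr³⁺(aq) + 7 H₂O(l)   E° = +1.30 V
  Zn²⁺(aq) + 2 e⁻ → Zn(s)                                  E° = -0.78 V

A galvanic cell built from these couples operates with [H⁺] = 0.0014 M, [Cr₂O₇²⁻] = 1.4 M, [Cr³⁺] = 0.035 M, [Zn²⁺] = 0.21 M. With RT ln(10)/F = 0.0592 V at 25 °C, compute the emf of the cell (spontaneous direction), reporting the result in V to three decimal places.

Cr₂O₇²⁻/Cr³⁺ is the cathode (higher E°), Zn²⁺/Zn the anode: E°cell = +1.30 − (-0.78) = +2.08 V, n = 6.
Overall: Cr₂O₇²⁻(aq) + 14 H⁺(aq) + 3 Zn(s) → 2 Cr³⁺(aq) + 7 H₂O(l) + 3 Zn²⁺(aq)
Q = [Cr³⁺]^2·[Zn²⁺]^3 / ([Cr₂O₇²⁻]·[H⁺]^14); log Q = 34.863.
E = E° − (0.0592/n) log Q = +2.08 − (0.0592/6)(34.863) = +1.736 V.

+1.736 V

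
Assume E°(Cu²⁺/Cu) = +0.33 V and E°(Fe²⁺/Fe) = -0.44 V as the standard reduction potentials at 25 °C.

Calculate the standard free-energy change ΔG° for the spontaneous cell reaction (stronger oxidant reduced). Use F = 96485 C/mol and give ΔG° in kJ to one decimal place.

-148.6 kJ

Cu²⁺/Cu (E° = +0.33 V) is the cathode; Fe²⁺/Fe (E° = -0.44 V) is the anode, so E°cell = +0.77 V.
Balancing electrons gives n = 2 (lcm of 2 and 2).
ΔG° = −nFE° = −(2)(96485)(+0.77) = -148,587 J = -148.6 kJ.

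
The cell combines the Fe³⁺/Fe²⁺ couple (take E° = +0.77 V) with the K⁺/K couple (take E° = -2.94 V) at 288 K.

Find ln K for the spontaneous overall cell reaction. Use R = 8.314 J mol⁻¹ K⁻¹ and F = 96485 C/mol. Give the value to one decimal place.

Cathode: Fe³⁺/Fe²⁺; anode: K⁺/K. E°cell = (+0.77) − (-2.94) = +3.71 V, with n = 1.
ΔG° = −nFE° = −RT ln K, so ln K = nFE°/(RT) = (1)(96485)(+3.71) / ((8.314)(288)) = 149.497.

149.5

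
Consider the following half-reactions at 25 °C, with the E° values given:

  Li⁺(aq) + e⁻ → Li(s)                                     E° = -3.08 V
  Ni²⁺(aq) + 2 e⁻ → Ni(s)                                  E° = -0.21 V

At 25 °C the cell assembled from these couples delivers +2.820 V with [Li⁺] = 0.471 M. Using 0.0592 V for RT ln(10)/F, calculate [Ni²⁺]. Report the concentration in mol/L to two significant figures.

Ni²⁺/Ni is the cathode, Li⁺/Li the anode: E°cell = +2.87 V, n = 2.
Overall reaction: Ni²⁺(aq) + 2 Li(s) → Ni(s) + 2 Li⁺(aq); Q = [Li⁺]^2/[Ni²⁺]^1.
From E = E° − (0.0592/n) log Q: log Q = (E° − E)·n/0.0592 = (+2.87 − (+2.820))·2/0.0592 = 1.6892.
So 1·log[Ni²⁺] = 2·log(0.471) − log Q = -0.6540 − (1.6892) = -2.3432; [Ni²⁺] = 10^(-2.3432) ≈ 0.0045 M.

0.0045 M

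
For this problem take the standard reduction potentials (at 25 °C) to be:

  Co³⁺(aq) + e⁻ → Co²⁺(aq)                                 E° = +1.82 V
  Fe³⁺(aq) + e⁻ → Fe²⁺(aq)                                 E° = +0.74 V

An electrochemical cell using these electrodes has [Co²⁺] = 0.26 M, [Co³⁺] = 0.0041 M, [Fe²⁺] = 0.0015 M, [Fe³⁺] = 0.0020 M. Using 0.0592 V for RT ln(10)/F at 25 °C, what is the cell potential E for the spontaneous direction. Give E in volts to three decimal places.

Co³⁺/Co²⁺ is the cathode (higher E°), Fe³⁺/Fe²⁺ the anode: E°cell = +1.82 − (+0.74) = +1.08 V, n = 1.
Overall: Co³⁺(aq) + Fe²⁺(aq) → Co²⁺(aq) + Fe³⁺(aq)
Q = [Co²⁺]·[Fe³⁺] / ([Co³⁺]·[Fe²⁺]); log Q = 1.927.
E = E° − (0.0592/n) log Q = +1.08 − (0.0592/1)(1.927) = +0.966 V.

+0.966 V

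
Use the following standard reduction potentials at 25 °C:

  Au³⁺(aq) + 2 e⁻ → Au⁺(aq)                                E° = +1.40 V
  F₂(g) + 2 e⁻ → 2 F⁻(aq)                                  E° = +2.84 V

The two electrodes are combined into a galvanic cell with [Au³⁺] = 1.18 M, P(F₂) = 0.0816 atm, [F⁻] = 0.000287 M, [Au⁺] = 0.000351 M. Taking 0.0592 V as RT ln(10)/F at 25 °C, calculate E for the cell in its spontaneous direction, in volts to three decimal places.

+1.513 V

F₂/F⁻ is the cathode (higher E°), Au³⁺/Au⁺ the anode: E°cell = +2.84 − (+1.40) = +1.44 V, n = 2.
Overall: F₂(g) + Au⁺(aq) → 2 F⁻(aq) + Au³⁺(aq)
Q = [F⁻]^2·[Au³⁺] / (P(F₂)·[Au⁺]); log Q = -2.469.
E = E° − (0.0592/n) log Q = +1.44 − (0.0592/2)(-2.469) = +1.513 V.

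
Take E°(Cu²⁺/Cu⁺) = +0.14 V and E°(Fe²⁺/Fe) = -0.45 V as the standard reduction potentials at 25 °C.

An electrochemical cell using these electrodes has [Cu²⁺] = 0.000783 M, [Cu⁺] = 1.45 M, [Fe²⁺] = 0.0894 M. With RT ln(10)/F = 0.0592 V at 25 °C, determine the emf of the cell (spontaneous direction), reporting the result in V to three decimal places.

+0.428 V

Cu²⁺/Cu⁺ is the cathode (higher E°), Fe²⁺/Fe the anode: E°cell = +0.14 − (-0.45) = +0.59 V, n = 2.
Overall: 2 Cu²⁺(aq) + Fe(s) → 2 Cu⁺(aq) + Fe²⁺(aq)
Q = [Cu⁺]^2·[Fe²⁺] / ([Cu²⁺]^2); log Q = 5.487.
E = E° − (0.0592/n) log Q = +0.59 − (0.0592/2)(5.487) = +0.428 V.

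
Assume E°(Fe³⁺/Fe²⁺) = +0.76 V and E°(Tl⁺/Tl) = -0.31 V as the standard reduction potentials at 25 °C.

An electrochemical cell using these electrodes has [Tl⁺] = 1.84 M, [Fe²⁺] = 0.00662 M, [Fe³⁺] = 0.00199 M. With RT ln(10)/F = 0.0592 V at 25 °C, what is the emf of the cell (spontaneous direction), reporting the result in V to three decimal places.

+1.023 V

Fe³⁺/Fe²⁺ is the cathode (higher E°), Tl⁺/Tl the anode: E°cell = +0.76 − (-0.31) = +1.07 V, n = 1.
Overall: Fe³⁺(aq) + Tl(s) → Fe²⁺(aq) + Tl⁺(aq)
Q = [Fe²⁺]·[Tl⁺] / ([Fe³⁺]); log Q = 0.787.
E = E° − (0.0592/n) log Q = +1.07 − (0.0592/1)(0.787) = +1.023 V.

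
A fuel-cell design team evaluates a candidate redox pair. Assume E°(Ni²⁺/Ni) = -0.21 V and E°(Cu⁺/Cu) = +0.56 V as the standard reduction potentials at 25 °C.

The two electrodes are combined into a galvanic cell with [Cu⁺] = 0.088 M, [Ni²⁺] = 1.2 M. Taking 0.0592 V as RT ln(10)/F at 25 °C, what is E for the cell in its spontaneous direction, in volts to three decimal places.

Cu⁺/Cu is the cathode (higher E°), Ni²⁺/Ni the anode: E°cell = +0.56 − (-0.21) = +0.77 V, n = 2.
Overall: 2 Cu⁺(aq) + Ni(s) → 2 Cu(s) + Ni²⁺(aq)
Q = [Ni²⁺] / ([Cu⁺]^2); log Q = 2.190.
E = E° − (0.0592/n) log Q = +0.77 − (0.0592/2)(2.190) = +0.705 V.

+0.705 V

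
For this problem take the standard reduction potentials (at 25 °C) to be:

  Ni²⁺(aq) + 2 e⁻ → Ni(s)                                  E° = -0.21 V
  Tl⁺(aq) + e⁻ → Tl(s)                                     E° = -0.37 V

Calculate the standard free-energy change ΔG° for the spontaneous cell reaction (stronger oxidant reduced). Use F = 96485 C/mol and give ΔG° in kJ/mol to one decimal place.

-30.9 kJ/mol

Ni²⁺/Ni (E° = -0.21 V) is the cathode; Tl⁺/Tl (E° = -0.37 V) is the anode, so E°cell = +0.16 V.
Balancing electrons gives n = 2 (lcm of 2 and 1).
ΔG° = −nFE° = −(2)(96485)(+0.16) = -30,875 J = -30.9 kJ/mol.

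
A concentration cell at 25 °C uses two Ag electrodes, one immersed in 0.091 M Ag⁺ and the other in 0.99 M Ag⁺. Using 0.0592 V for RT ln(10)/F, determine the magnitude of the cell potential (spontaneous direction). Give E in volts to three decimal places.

For a concentration cell E°cell = 0. The 0.99 M side is the cathode (reduction is favoured where [Ag⁺] is higher).
With n = 1, E = −(0.0592/1) log([Ag⁺]ₐₙ/[Ag⁺]꜀ₐₜ) = −(0.0592/1) log(0.091/0.99) = −(0.0592/1)(-1.037) = +0.061 V.

+0.061 V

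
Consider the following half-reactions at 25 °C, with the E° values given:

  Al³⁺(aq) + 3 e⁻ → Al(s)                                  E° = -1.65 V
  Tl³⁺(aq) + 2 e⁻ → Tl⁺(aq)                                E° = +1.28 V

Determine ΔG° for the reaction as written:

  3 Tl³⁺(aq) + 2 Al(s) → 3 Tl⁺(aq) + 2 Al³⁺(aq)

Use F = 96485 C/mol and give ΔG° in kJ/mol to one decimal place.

-1696.2 kJ/mol

As written, Tl³⁺/Tl⁺ is reduced (cathode) and Al³⁺/Al is oxidised (anode), so E°cell = (+1.28) − (-1.65) = +2.93 V.
Balancing electrons gives n = 6.
ΔG° = −nFE° = −(6)(96485)(+2.93) = -1,696,206 J = -1696.2 kJ/mol.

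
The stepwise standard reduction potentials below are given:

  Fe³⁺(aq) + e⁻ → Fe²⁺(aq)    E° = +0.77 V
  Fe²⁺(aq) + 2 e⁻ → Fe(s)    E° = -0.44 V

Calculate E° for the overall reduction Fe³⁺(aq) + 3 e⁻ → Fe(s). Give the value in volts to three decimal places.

Standard free energies of sequential steps add: ΔG°₃ = ΔG°₁ + ΔG°₂, so n₃E°₃ = n₁E°₁ + n₂E°₂.
E°₃ = (1×+0.77 + 2×-0.44) / 3 = (-0.110) / 3 = -0.037 V.

-0.037 V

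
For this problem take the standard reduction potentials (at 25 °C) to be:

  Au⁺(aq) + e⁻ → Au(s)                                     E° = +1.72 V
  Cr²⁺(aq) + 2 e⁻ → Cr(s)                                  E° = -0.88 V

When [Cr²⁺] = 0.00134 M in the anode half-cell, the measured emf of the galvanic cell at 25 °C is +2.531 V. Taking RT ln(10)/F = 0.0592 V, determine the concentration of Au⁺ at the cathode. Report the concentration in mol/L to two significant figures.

Au⁺/Au is the cathode, Cr²⁺/Cr the anode: E°cell = +2.60 V, n = 2.
Overall reaction: 2 Au⁺(aq) + Cr(s) → 2 Au(s) + Cr²⁺(aq); Q = [Cr²⁺]^1/[Au⁺]^2.
From E = E° − (0.0592/n) log Q: log Q = (E° − E)·n/0.0592 = (+2.60 − (+2.531))·2/0.0592 = 2.3311.
So 2·log[Au⁺] = 1·log(0.00134) − log Q = -2.8729 − (2.3311) = -5.2040; log[Au⁺] = -5.2040 / 2 = -2.6020; [Au⁺] = 10^(-2.6020) ≈ 0.0025 M.

0.0025 M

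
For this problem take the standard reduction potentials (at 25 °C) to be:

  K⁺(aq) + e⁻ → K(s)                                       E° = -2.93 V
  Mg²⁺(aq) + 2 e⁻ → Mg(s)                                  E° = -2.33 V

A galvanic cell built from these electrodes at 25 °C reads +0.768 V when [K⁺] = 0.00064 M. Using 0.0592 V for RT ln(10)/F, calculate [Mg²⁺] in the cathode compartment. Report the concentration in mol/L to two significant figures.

Mg²⁺/Mg is the cathode, K⁺/K the anode: E°cell = +0.60 V, n = 2.
Overall reaction: Mg²⁺(aq) + 2 K(s) → Mg(s) + 2 K⁺(aq); Q = [K⁺]^2/[Mg²⁺]^1.
From E = E° − (0.0592/n) log Q: log Q = (E° − E)·n/0.0592 = (+0.60 − (+0.768))·2/0.0592 = -5.6757.
So 1·log[Mg²⁺] = 2·log(0.00064) − log Q = -6.3876 − (-5.6757) = -0.7119; [Mg²⁺] = 10^(-0.7119) ≈ 0.19 M.

0.19 M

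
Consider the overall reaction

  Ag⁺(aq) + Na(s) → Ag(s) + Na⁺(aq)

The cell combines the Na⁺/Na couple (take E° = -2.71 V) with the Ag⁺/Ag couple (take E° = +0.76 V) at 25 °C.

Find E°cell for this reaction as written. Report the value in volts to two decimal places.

+3.47 V

The Ag⁺/Ag couple has the higher reduction potential, so it is the cathode; Na⁺/Na is oxidised at the anode.
E°cell = E°(cathode) − E°(anode) = (+0.76) − (-2.71) = +3.47 V.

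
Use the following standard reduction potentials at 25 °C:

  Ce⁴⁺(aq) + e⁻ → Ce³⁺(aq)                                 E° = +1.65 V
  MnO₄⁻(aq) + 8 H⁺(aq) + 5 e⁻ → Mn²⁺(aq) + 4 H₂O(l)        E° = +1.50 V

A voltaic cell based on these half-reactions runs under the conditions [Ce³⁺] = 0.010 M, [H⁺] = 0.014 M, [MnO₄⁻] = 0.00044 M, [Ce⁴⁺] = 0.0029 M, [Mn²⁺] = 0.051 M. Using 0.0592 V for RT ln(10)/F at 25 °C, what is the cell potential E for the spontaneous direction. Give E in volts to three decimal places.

Ce⁴⁺/Ce³⁺ is the cathode (higher E°), MnO₄⁻/Mn²⁺ the anode: E°cell = +1.65 − (+1.50) = +0.15 V, n = 5.
Overall: 5 Ce⁴⁺(aq) + Mn²⁺(aq) + 4 H₂O(l) → 5 Ce³⁺(aq) + MnO₄⁻(aq) + 8 H⁺(aq)
Q = [Ce³⁺]^5·[MnO₄⁻]·[H⁺]^8 / ([Ce⁴⁺]^5·[Mn²⁺]); log Q = -14.207.
E = E° − (0.0592/n) log Q = +0.15 − (0.0592/5)(-14.207) = +0.318 V.

+0.318 V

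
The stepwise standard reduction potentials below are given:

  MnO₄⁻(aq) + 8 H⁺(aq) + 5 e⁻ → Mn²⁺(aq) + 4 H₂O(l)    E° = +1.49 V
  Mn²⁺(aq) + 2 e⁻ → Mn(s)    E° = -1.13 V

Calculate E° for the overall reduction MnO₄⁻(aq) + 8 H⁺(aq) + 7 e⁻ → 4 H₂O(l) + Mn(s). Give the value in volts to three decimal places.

+0.741 V

Standard free energies of sequential steps add: ΔG°₃ = ΔG°₁ + ΔG°₂, so n₃E°₃ = n₁E°₁ + n₂E°₂.
E°₃ = (5×+1.49 + 2×-1.13) / 7 = (+5.190) / 7 = +0.741 V.
E° values themselves are not directly additive — weighting by electron count is essential.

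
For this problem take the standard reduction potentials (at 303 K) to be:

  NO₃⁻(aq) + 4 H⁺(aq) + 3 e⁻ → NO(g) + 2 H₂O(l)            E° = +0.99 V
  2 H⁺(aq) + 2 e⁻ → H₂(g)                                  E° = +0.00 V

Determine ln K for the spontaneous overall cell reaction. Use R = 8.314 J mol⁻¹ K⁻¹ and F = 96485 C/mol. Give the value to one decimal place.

227.5

Cathode: NO₃⁻/NO; anode: H⁺/H₂. E°cell = (+0.99) − (+0.00) = +0.99 V, with n = 6.
ΔG° = −nFE° = −RT ln K, so ln K = nFE°/(RT) = (6)(96485)(+0.99) / ((8.314)(303)) = 227.506.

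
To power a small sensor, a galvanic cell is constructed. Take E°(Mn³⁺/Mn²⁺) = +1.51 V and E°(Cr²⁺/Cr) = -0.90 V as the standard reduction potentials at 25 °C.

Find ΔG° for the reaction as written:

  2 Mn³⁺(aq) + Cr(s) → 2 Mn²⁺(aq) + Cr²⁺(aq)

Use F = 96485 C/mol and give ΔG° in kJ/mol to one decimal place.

As written, Mn³⁺/Mn²⁺ is reduced (cathode) and Cr²⁺/Cr is oxidised (anode), so E°cell = (+1.51) − (-0.90) = +2.41 V.
Balancing electrons gives n = 2.
ΔG° = −nFE° = −(2)(96485)(+2.41) = -465,058 J = -465.1 kJ/mol.

-465.1 kJ/mol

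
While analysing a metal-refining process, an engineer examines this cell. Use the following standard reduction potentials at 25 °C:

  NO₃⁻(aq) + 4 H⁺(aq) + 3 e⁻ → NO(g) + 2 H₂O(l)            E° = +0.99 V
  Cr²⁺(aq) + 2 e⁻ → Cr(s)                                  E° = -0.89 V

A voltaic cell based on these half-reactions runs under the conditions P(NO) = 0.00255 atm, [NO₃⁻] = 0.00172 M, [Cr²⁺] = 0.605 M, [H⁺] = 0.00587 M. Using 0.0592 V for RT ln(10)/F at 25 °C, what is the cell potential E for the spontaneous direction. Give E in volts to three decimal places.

NO₃⁻/NO is the cathode (higher E°), Cr²⁺/Cr the anode: E°cell = +0.99 − (-0.89) = +1.88 V, n = 6.
Overall: 2 NO₃⁻(aq) + 8 H⁺(aq) + 3 Cr(s) → 2 NO(g) + 4 H₂O(l) + 3 Cr²⁺(aq)
Q = P(NO)^2·[Cr²⁺]^3 / ([NO₃⁻]^2·[H⁺]^8); log Q = 17.538.
E = E° − (0.0592/n) log Q = +1.88 − (0.0592/6)(17.538) = +1.707 V.

+1.707 V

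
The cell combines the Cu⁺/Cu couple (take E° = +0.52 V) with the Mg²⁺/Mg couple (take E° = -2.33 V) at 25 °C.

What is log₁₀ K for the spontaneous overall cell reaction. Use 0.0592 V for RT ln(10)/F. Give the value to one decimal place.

96.3

Cathode: Cu⁺/Cu; anode: Mg²⁺/Mg. E°cell = +2.85 V, n = 2.
log K = nE°cell / 0.0592 = (2)(+2.85) / 0.0592 = 96.3.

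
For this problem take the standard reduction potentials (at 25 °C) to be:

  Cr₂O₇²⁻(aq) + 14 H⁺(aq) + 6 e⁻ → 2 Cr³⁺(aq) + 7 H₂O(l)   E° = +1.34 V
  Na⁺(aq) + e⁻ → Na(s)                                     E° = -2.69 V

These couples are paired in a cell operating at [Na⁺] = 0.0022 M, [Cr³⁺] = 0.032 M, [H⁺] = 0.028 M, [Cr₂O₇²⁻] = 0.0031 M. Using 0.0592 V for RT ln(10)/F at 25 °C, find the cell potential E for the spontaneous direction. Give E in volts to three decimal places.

Cr₂O₇²⁻/Cr³⁺ is the cathode (higher E°), Na⁺/Na the anode: E°cell = +1.34 − (-2.69) = +4.03 V, n = 6.
Overall: Cr₂O₇²⁻(aq) + 14 H⁺(aq) + 6 Na(s) → 2 Cr³⁺(aq) + 7 H₂O(l) + 6 Na⁺(aq)
Q = [Cr³⁺]^2·[Na⁺]^6 / ([Cr₂O₇²⁻]·[H⁺]^14); log Q = 5.313.
E = E° − (0.0592/n) log Q = +4.03 − (0.0592/6)(5.313) = +3.978 V.

+3.978 V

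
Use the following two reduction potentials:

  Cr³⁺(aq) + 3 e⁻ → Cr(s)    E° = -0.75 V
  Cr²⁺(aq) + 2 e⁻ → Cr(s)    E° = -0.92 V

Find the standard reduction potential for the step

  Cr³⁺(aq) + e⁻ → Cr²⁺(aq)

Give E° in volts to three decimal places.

Sequential free energies add, so n₃E°₃ = n₁E°₁ + n₂E°₂.
With n₃ = 3, and the known step contributing 2×(-0.92) V, the unknown satisfies 1·E° = 3×(-0.75) − 2×(-0.92) = -0.410.
E° = -0.410 / 1 = -0.410 V.

-0.410 V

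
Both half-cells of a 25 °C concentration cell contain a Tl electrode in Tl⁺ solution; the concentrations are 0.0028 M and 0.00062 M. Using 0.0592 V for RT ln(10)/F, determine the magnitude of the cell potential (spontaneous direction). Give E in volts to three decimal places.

+0.039 V

For a concentration cell E°cell = 0. The 0.0028 M side is the cathode (reduction is favoured where [Tl⁺] is higher).
With n = 1, E = −(0.0592/1) log([Tl⁺]ₐₙ/[Tl⁺]꜀ₐₜ) = −(0.0592/1) log(0.00062/0.0028) = −(0.0592/1)(-0.655) = +0.039 V.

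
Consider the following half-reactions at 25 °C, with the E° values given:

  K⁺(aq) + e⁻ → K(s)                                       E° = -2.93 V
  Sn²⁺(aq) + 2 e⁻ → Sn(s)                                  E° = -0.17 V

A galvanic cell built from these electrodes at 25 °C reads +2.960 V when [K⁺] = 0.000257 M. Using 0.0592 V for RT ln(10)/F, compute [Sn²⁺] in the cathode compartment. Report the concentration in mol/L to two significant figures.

0.38 M

Sn²⁺/Sn is the cathode, K⁺/K the anode: E°cell = +2.76 V, n = 2.
Overall reaction: Sn²⁺(aq) + 2 K(s) → Sn(s) + 2 K⁺(aq); Q = [K⁺]^2/[Sn²⁺]^1.
From E = E° − (0.0592/n) log Q: log Q = (E° − E)·n/0.0592 = (+2.76 − (+2.960))·2/0.0592 = -6.7568.
So 1·log[Sn²⁺] = 2·log(0.000257) − log Q = -7.1801 − (-6.7568) = -0.4233; [Sn²⁺] = 10^(-0.4233) ≈ 0.38 M.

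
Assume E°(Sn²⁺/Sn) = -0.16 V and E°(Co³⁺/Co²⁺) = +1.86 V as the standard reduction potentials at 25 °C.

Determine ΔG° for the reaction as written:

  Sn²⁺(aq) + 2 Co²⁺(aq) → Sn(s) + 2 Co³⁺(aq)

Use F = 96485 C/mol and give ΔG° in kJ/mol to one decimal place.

+389.8 kJ/mol

As written, Sn²⁺/Sn is reduced (cathode) and Co³⁺/Co²⁺ is oxidised (anode), so E°cell = (-0.16) − (+1.86) = -2.02 V.
Balancing electrons gives n = 2.
ΔG° = −nFE° = −(2)(96485)(-2.02) = 389,799 J = +389.8 kJ/mol.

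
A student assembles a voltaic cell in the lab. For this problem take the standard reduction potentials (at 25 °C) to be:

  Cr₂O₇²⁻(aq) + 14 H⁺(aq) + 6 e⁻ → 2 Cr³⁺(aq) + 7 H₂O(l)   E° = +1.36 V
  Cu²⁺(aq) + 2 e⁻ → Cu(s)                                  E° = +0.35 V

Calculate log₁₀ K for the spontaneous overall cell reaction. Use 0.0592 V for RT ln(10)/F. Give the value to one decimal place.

Cathode: Cr₂O₇²⁻/Cr³⁺; anode: Cu²⁺/Cu. E°cell = +1.01 V, n = 6.
log K = nE°cell / 0.0592 = (6)(+1.01) / 0.0592 = 102.4.

102.4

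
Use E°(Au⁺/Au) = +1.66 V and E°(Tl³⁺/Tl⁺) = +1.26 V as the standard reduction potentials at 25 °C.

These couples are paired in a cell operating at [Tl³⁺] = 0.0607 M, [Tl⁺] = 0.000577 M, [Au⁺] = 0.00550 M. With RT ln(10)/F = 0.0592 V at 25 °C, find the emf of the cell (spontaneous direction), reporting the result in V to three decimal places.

Au⁺/Au is the cathode (higher E°), Tl³⁺/Tl⁺ the anode: E°cell = +1.66 − (+1.26) = +0.40 V, n = 2.
Overall: 2 Au⁺(aq) + Tl⁺(aq) → 2 Au(s) + Tl³⁺(aq)
Q = [Tl³⁺] / ([Au⁺]^2·[Tl⁺]); log Q = 6.541.
E = E° − (0.0592/n) log Q = +0.40 − (0.0592/2)(6.541) = +0.206 V.

+0.206 V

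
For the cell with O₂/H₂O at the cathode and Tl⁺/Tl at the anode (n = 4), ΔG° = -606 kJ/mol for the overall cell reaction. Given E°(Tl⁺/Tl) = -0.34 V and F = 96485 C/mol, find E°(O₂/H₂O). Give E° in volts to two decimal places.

+1.23 V

E°cell = −ΔG°/(nF) = −(-606×10³)/((4)(96485)) = +1.570 V.
Since O₂/H₂O is the cathode and Tl⁺/Tl the anode, E°cell = E°(O₂/H₂O) − E°(Tl⁺/Tl).
So E°(O₂/H₂O) = E°cell + E°(Tl⁺/Tl) = +1.570 + (-0.34) = +1.23 V.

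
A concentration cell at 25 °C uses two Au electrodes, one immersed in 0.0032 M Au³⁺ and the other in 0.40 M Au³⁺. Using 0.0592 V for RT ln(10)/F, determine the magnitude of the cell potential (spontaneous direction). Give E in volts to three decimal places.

For a concentration cell E°cell = 0. The 0.40 M side is the cathode (reduction is favoured where [Au³⁺] is higher).
With n = 3, E = −(0.0592/3) log([Au³⁺]ₐₙ/[Au³⁺]꜀ₐₜ) = −(0.0592/3) log(0.0032/0.4) = −(0.0592/3)(-2.097) = +0.041 V.

+0.041 V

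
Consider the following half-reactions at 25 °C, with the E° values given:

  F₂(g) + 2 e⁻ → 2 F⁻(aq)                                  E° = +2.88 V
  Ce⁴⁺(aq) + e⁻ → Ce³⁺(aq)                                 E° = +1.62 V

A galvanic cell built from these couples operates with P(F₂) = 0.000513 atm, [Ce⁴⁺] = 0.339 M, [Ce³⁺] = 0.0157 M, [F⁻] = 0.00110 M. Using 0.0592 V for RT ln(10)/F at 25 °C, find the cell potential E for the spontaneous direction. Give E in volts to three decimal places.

F₂/F⁻ is the cathode (higher E°), Ce⁴⁺/Ce³⁺ the anode: E°cell = +2.88 − (+1.62) = +1.26 V, n = 2.
Overall: F₂(g) + 2 Ce³⁺(aq) → 2 F⁻(aq) + 2 Ce⁴⁺(aq)
Q = [F⁻]^2·[Ce⁴⁺]^2 / (P(F₂)·[Ce³⁺]^2); log Q = 0.041.
E = E° − (0.0592/n) log Q = +1.26 − (0.0592/2)(0.041) = +1.259 V.

+1.259 V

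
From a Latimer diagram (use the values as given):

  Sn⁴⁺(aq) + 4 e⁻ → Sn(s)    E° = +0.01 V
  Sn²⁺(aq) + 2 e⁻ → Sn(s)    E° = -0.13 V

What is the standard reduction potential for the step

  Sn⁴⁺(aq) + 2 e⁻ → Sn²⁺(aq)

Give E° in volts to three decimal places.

Sequential free energies add, so n₃E°₃ = n₁E°₁ + n₂E°₂.
With n₃ = 4, and the known step contributing 2×(-0.13) V, the unknown satisfies 2·E° = 4×(+0.01) − 2×(-0.13) = +0.300.
E° = +0.300 / 2 = +0.150 V.

+0.150 V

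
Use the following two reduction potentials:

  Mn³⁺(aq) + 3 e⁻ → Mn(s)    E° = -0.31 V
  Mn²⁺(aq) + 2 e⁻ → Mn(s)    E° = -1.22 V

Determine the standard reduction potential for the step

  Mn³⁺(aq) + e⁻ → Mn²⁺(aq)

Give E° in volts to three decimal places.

Sequential free energies add, so n₃E°₃ = n₁E°₁ + n₂E°₂.
With n₃ = 3, and the known step contributing 2×(-1.22) V, the unknown satisfies 1·E° = 3×(-0.31) − 2×(-1.22) = +1.510.
E° = +1.510 / 1 = +1.510 V.

+1.510 V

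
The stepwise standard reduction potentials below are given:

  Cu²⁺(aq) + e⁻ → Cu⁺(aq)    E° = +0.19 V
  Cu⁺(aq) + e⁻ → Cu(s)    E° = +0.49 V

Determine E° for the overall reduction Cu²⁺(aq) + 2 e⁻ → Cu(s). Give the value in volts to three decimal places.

Adding the free-energy changes (−nFE°) of the two steps gives −n₃FE°₃ = −n₁FE°₁ − n₂FE°₂.
E°₃ = (1×+0.19 + 1×+0.49) / 2 = (+0.680) / 2 = +0.340 V.

+0.340 V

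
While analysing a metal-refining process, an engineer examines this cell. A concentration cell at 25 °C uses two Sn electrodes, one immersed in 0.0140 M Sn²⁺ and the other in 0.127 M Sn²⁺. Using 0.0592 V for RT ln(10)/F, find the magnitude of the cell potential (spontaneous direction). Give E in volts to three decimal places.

For a concentration cell E°cell = 0. The 0.127 M side is the cathode (reduction is favoured where [Sn²⁺] is higher).
With n = 2, E = −(0.0592/2) log([Sn²⁺]ₐₙ/[Sn²⁺]꜀ₐₜ) = −(0.0592/2) log(0.014/0.127) = −(0.0592/2)(-0.958) = +0.028 V.

+0.028 V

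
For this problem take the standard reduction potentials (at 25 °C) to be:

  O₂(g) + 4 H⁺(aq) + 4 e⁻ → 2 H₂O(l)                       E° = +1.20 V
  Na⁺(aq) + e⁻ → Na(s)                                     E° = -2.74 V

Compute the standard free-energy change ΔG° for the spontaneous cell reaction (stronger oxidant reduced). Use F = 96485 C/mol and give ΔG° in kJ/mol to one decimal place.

-1520.6 kJ/mol

O₂/H₂O (E° = +1.20 V) is the cathode; Na⁺/Na (E° = -2.74 V) is the anode, so E°cell = +3.94 V.
Balancing electrons gives n = 4 (lcm of 4 and 1).
ΔG° = −nFE° = −(4)(96485)(+3.94) = -1,520,604 J = -1520.6 kJ/mol.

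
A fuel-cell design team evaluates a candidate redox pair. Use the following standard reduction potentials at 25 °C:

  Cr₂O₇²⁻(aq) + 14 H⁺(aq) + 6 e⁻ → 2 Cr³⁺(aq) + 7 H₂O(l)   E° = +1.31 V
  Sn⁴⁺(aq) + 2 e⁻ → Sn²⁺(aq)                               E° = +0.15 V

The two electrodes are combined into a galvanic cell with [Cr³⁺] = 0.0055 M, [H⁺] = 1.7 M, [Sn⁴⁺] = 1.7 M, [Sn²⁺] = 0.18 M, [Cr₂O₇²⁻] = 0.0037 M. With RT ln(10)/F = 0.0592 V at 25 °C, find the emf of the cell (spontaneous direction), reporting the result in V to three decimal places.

+1.184 V

Cr₂O₇²⁻/Cr³⁺ is the cathode (higher E°), Sn⁴⁺/Sn²⁺ the anode: E°cell = +1.31 − (+0.15) = +1.16 V, n = 6.
Overall: Cr₂O₇²⁻(aq) + 14 H⁺(aq) + 3 Sn²⁺(aq) → 2 Cr³⁺(aq) + 7 H₂O(l) + 3 Sn⁴⁺(aq)
Q = [Cr³⁺]^2·[Sn⁴⁺]^3 / ([Cr₂O₇²⁻]·[H⁺]^14·[Sn²⁺]^3); log Q = -2.388.
E = E° − (0.0592/n) log Q = +1.16 − (0.0592/6)(-2.388) = +1.184 V.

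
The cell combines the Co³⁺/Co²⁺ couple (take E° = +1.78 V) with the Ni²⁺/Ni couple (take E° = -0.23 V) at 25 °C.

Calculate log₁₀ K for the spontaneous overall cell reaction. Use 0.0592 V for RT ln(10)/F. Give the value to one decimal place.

67.9

Cathode: Co³⁺/Co²⁺; anode: Ni²⁺/Ni. E°cell = +2.01 V, n = 2.
log K = nE°cell / 0.0592 = (2)(+2.01) / 0.0592 = 67.9.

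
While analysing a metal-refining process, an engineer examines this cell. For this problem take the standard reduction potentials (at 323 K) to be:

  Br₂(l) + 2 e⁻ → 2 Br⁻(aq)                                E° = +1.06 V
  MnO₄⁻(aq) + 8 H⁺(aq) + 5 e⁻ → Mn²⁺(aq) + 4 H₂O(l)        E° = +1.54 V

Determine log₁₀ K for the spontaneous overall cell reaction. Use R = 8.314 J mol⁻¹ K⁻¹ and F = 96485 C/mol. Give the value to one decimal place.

74.9

Cathode: MnO₄⁻/Mn²⁺; anode: Br₂/Br⁻. E°cell = (+1.54) − (+1.06) = +0.48 V, with n = 10.
ΔG° = −nFE° = −RT ln K, so ln K = nFE°/(RT) = (10)(96485)(+0.48) / ((8.314)(323)) = 172.460.
log₁₀ K = 172.460 / ln 10 = 74.9.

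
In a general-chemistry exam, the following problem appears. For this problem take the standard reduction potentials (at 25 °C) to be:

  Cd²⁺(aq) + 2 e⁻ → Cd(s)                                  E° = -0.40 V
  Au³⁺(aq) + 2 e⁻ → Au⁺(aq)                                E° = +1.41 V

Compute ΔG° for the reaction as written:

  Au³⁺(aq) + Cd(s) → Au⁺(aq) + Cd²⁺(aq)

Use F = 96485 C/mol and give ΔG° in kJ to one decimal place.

-349.3 kJ

As written, Au³⁺/Au⁺ is reduced (cathode) and Cd²⁺/Cd is oxidised (anode), so E°cell = (+1.41) − (-0.40) = +1.81 V.
Balancing electrons gives n = 2.
ΔG° = −nFE° = −(2)(96485)(+1.81) = -349,276 J = -349.3 kJ.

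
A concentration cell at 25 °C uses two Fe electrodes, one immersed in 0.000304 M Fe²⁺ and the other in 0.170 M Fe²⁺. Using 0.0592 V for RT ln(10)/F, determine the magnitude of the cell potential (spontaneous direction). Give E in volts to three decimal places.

+0.081 V

For a concentration cell E°cell = 0. The 0.170 M side is the cathode (reduction is favoured where [Fe²⁺] is higher).
With n = 2, E = −(0.0592/2) log([Fe²⁺]ₐₙ/[Fe²⁺]꜀ₐₜ) = −(0.0592/2) log(0.000304/0.17) = −(0.0592/2)(-2.748) = +0.081 V.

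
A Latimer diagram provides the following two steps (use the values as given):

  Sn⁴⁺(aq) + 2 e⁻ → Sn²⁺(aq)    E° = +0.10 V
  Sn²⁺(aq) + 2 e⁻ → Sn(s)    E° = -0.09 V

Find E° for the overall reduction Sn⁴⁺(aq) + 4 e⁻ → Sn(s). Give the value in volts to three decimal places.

Adding the free-energy changes (−nFE°) of the two steps gives −n₃FE°₃ = −n₁FE°₁ − n₂FE°₂.
E°₃ = (2×+0.10 + 2×-0.09) / 4 = (+0.020) / 4 = +0.005 V.

+0.005 V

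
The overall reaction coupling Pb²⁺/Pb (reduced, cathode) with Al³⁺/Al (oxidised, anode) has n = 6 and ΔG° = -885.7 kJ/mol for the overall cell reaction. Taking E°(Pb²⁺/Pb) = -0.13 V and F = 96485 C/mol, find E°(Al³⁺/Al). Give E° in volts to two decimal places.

-1.66 V

E°cell = −ΔG°/(nF) = −(-885.7×10³)/((6)(96485)) = +1.530 V.
Since Pb²⁺/Pb is the cathode and Al³⁺/Al the anode, E°cell = E°(Pb²⁺/Pb) − E°(Al³⁺/Al).
So E°(Al³⁺/Al) = E°(Pb²⁺/Pb) − E°cell = (-0.13) − (+1.530) = -1.66 V.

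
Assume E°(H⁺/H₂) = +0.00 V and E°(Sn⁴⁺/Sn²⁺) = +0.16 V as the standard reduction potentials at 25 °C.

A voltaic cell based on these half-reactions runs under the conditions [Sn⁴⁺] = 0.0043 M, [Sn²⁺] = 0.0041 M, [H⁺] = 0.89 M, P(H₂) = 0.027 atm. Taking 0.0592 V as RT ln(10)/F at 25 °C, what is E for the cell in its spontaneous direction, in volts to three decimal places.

Sn⁴⁺/Sn²⁺ is the cathode (higher E°), H⁺/H₂ the anode: E°cell = +0.16 − (+0.00) = +0.16 V, n = 2.
Overall: Sn⁴⁺(aq) + H₂(g) → Sn²⁺(aq) + 2 H⁺(aq)
Q = [Sn²⁺]·[H⁺]^2 / ([Sn⁴⁺]·P(H₂)); log Q = 1.447.
E = E° − (0.0592/n) log Q = +0.16 − (0.0592/2)(1.447) = +0.117 V.

+0.117 V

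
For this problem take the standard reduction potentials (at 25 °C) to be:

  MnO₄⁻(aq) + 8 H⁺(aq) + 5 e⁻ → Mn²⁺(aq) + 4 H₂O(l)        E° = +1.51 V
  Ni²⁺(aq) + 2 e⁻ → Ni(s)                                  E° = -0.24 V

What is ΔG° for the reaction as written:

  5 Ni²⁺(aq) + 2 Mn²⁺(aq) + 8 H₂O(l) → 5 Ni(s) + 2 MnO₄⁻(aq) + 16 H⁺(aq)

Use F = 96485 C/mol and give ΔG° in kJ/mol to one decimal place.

As written, Ni²⁺/Ni is reduced (cathode) and MnO₄⁻/Mn²⁺ is oxidised (anode), so E°cell = (-0.24) − (+1.51) = -1.75 V.
Balancing electrons gives n = 10.
ΔG° = −nFE° = −(10)(96485)(-1.75) = 1,688,488 J = +1688.5 kJ/mol.

+1688.5 kJ/mol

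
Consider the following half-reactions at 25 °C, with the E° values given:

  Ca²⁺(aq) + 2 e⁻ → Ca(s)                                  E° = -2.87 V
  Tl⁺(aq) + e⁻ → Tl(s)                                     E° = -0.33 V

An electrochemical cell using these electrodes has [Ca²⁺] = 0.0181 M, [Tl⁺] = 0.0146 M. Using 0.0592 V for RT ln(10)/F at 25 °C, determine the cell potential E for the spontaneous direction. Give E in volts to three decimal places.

+2.483 V

Tl⁺/Tl is the cathode (higher E°), Ca²⁺/Ca the anode: E°cell = -0.33 − (-2.87) = +2.54 V, n = 2.
Overall: 2 Tl⁺(aq) + Ca(s) → 2 Tl(s) + Ca²⁺(aq)
Q = [Ca²⁺] / ([Tl⁺]^2); log Q = 1.929.
E = E° − (0.0592/n) log Q = +2.54 − (0.0592/2)(1.929) = +2.483 V.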